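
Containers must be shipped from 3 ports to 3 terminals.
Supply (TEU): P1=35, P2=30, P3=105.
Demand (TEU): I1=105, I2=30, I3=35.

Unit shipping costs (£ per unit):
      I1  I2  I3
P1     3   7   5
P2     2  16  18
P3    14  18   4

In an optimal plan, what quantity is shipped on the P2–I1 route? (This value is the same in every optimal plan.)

30

Solving gives:
  P1->I1: 5 × £3 = £15
  P1->I2: 30 × £7 = £210
  P2->I1: 30 × £2 = £60
  P3->I1: 70 × £14 = £980
  P3->I3: 35 × £4 = £140
Total cost = £1405.
So P2→I1 carries 30 TEU.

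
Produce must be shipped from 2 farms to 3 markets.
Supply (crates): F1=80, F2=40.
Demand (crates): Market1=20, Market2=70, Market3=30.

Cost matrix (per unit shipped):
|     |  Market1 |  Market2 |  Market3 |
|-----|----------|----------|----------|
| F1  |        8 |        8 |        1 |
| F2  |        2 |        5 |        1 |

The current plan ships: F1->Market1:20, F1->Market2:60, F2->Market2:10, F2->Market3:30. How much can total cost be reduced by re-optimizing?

Current plan cost = 20·8 + 60·8 + 10·5 + 30·1 = 720.
Optimal plan:
  F1 to Market2: 50 crates
  F1 to Market3: 30 crates
  F2 to Market1: 20 crates
  F2 to Market2: 20 crates
Optimal cost = 570.
Saving = 720 − 570 = 150.

150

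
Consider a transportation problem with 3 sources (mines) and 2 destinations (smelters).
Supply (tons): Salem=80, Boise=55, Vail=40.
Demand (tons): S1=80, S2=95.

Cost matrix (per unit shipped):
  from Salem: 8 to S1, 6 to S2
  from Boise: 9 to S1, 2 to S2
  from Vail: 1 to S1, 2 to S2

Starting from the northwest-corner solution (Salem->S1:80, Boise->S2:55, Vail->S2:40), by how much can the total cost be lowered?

120

Current plan cost = 80·8 + 55·2 + 40·2 = 830.
Optimal plan:
  Salem to S1: 40 × 8 = 320
  Salem to S2: 40 × 6 = 240
  Boise to S2: 55 × 2 = 110
  Vail to S1: 40 × 1 = 40
Optimal cost = 710.
Saving = 830 − 710 = 120.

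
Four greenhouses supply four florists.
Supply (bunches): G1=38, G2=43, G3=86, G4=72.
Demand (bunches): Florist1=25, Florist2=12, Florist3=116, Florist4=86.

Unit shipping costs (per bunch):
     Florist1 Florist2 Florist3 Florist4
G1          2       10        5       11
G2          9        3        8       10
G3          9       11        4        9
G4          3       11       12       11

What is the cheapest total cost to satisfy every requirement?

A cheapest plan:
  G1->Florist1: 8 × 2 = 16
  G1->Florist3: 30 × 5 = 150
  G2->Florist2: 12 × 3 = 36
  G2->Florist4: 31 × 10 = 310
  G3->Florist3: 86 × 4 = 344
  G4->Florist1: 17 × 3 = 51
  G4->Florist4: 55 × 11 = 605
Total = 16 + 150 + 36 + 310 + 344 + 51 + 605 = 1512.

1512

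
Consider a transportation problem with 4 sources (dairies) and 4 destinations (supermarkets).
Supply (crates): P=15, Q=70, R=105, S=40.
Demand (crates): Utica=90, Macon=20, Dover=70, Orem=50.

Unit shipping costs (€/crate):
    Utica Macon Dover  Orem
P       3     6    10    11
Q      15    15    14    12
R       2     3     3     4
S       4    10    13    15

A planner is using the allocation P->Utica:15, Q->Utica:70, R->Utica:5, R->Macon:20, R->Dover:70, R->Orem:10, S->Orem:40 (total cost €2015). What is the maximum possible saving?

650

Current plan cost = 15·3 + 70·15 + 5·2 + 20·3 + 70·3 + 10·4 + 40·15 = €2015.
Optimal plan:
  P→Utica: 15 × €3 = €45
  Q→Dover: 20 × €14 = €280
  Q→Orem: 50 × €12 = €600
  R→Utica: 35 × €2 = €70
  R→Macon: 20 × €3 = €60
  R→Dover: 50 × €3 = €150
  S→Utica: 40 × €4 = €160
Optimal cost = €1365.
Saving = 2015 − 1365 = €650.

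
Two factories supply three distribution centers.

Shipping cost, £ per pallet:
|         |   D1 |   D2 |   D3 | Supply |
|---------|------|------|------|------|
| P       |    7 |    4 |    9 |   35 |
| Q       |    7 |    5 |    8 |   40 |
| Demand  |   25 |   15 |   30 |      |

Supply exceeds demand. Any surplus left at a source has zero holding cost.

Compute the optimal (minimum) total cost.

475

Optimal allocation:
  P–D1: 20 × £7 = £140
  P–D2: 15 × £4 = £60
  Q–D1: 5 × £7 = £35
  Q–D3: 30 × £8 = £240
Total = 140 + 60 + 35 + 240 = £475.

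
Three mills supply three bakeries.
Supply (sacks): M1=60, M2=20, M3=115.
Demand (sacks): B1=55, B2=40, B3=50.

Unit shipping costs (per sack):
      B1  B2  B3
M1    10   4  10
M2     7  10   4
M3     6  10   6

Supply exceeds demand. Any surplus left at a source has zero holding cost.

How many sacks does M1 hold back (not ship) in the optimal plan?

An optimal plan:
  M1–B2: 40 × 4 = 160
  M2–B3: 20 × 4 = 80
  M3–B1: 55 × 6 = 330
  M3–B3: 30 × 6 = 180
Total cost = 750.
M1 ships 40 of its 60, leaving 20.

20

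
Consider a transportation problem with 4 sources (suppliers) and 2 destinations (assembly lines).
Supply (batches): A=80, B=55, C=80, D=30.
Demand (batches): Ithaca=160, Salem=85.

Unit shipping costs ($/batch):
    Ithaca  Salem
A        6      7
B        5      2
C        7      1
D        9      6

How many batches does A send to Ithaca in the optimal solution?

80

The minimum-cost plan:
  A to Ithaca: 80 × $6 = $480
  B to Ithaca: 55 × $5 = $275
  C to Salem: 80 × $1 = $80
  D to Ithaca: 25 × $9 = $225
  D to Salem: 5 × $6 = $30
Total cost = $1090.
So A→Ithaca carries 80 batches.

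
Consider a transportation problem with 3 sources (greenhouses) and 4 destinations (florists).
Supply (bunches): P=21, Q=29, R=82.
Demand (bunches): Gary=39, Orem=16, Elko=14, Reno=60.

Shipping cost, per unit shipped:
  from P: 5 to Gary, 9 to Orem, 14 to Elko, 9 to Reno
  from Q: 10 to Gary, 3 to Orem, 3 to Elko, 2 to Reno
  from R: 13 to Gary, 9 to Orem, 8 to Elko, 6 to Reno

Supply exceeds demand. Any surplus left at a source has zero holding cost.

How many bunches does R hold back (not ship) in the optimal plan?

3

An optimal plan:
  P->Gary: 21 × 5 = 105
  Q->Orem: 16 × 3 = 48
  Q->Elko: 13 × 3 = 39
  R->Gary: 18 × 13 = 234
  R->Elko: 1 × 8 = 8
  R->Reno: 60 × 6 = 360
Total cost = 794.
R ships 79 of its 82, leaving 3.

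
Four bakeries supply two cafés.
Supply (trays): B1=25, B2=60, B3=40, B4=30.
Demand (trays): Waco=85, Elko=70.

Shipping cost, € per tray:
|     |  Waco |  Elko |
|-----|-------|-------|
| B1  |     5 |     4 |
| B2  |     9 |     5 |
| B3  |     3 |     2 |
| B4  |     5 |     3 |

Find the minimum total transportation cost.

Optimal allocation:
  B1 to Waco: 25 × €5 = €125
  B2 to Elko: 60 × €5 = €300
  B3 to Waco: 40 × €3 = €120
  B4 to Waco: 20 × €5 = €100
  B4 to Elko: 10 × €3 = €30
Total = 125 + 300 + 120 + 100 + 30 = €675.

675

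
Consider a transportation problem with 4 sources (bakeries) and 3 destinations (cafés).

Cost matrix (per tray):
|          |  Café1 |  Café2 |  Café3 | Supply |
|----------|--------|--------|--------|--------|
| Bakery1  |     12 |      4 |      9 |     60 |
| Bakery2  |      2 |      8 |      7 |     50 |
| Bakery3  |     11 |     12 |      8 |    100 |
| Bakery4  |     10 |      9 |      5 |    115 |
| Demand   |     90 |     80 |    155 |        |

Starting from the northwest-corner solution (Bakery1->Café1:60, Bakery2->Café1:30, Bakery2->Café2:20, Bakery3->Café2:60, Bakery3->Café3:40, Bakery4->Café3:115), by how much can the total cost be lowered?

Current plan cost = 60·12 + 30·2 + 20·8 + 60·12 + 40·8 + 115·5 = 2555.
Optimal plan:
  Bakery1→Café2: 60 × 4 = 240
  Bakery2→Café1: 50 × 2 = 100
  Bakery3→Café1: 40 × 11 = 440
  Bakery3→Café2: 20 × 12 = 240
  Bakery3→Café3: 40 × 8 = 320
  Bakery4→Café3: 115 × 5 = 575
Optimal cost = 1915.
Saving = 2555 − 1915 = 640.

640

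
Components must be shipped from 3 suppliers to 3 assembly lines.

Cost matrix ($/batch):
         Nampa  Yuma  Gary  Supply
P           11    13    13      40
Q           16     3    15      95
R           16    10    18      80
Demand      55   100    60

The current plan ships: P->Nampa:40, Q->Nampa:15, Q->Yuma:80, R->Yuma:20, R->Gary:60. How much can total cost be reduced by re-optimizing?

Current plan cost = 40·11 + 15·16 + 80·3 + 20·10 + 60·18 = $2200.
Optimal plan:
  P->Gary: 40 × $13 = $520
  Q->Yuma: 95 × $3 = $285
  R->Nampa: 55 × $16 = $880
  R->Yuma: 5 × $10 = $50
  R->Gary: 20 × $18 = $360
Optimal cost = $2095.
Saving = 2200 − 2095 = $105.

105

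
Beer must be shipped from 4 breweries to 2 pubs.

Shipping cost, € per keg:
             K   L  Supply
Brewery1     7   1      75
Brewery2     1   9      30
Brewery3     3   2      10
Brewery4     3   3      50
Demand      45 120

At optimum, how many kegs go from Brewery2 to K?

Optimal shipments:
  Brewery1->L: 75 kegs
  Brewery2->K: 30 kegs
  Brewery3->L: 10 kegs
  Brewery4->K: 15 kegs
  Brewery4->L: 35 kegs
Total cost = €275.
So Brewery2→K carries 30 kegs.

30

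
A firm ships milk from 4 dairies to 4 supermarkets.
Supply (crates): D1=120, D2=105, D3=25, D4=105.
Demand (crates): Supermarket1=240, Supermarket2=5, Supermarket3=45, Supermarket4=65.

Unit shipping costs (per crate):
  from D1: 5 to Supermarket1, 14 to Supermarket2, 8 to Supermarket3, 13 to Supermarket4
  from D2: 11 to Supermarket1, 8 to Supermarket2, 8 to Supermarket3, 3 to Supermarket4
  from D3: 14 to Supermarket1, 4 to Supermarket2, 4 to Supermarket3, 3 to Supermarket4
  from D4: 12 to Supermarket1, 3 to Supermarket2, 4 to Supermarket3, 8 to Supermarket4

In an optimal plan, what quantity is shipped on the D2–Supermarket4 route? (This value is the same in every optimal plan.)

40

Optimal shipments:
  D1 to Supermarket1: 120 crates
  D2 to Supermarket1: 65 crates
  D2 to Supermarket4: 40 crates
  D3 to Supermarket4: 25 crates
  D4 to Supermarket1: 55 crates
  D4 to Supermarket2: 5 crates
  D4 to Supermarket3: 45 crates
Total cost = 2365.
So D2→Supermarket4 carries 40 crates.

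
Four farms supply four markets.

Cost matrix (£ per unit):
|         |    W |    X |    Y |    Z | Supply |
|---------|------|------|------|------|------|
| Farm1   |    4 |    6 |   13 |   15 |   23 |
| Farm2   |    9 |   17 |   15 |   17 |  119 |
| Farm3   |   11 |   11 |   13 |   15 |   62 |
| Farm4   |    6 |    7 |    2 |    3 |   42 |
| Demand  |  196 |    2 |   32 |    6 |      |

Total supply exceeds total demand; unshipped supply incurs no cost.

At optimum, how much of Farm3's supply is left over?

10

An optimal plan:
  Farm1→W: 23 × £4 = £92
  Farm2→W: 119 × £9 = £1071
  Farm3→W: 50 × £11 = £550
  Farm3→X: 2 × £11 = £22
  Farm4→W: 4 × £6 = £24
  Farm4→Y: 32 × £2 = £64
  Farm4→Z: 6 × £3 = £18
Total cost = £1841.
Farm3 ships 52 of its 62, leaving 10.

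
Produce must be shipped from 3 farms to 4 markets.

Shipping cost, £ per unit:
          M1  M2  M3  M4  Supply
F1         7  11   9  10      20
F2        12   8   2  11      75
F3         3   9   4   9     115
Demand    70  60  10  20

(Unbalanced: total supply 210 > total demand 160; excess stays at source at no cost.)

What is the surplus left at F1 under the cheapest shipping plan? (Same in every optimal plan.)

20

An optimal plan:
  F2–M2: 60 × £8 = £480
  F2–M3: 10 × £2 = £20
  F3–M1: 70 × £3 = £210
  F3–M4: 20 × £9 = £180
Total cost = £890.
F1 ships 0 of its 20, leaving 20.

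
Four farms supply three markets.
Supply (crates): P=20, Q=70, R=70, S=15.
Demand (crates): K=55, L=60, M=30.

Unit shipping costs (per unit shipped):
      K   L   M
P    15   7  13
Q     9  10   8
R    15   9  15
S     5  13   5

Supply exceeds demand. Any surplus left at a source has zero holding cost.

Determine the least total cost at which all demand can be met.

1175

Optimal allocation:
  P->L: 20 × 7 = 140
  Q->K: 40 × 9 = 360
  Q->M: 30 × 8 = 240
  R->L: 40 × 9 = 360
  S->K: 15 × 5 = 75
Total = 140 + 360 + 240 + 360 + 75 = 1175.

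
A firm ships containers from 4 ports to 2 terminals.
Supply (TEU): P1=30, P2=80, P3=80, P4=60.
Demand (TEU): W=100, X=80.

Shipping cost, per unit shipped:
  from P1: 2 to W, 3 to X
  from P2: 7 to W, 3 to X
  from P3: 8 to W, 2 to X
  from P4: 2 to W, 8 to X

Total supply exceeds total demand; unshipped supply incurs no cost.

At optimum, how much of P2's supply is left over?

70

Minimum-cost shipments:
  P1–W: 30 TEU
  P2–W: 10 TEU
  P3–X: 80 TEU
  P4–W: 60 TEU
Total cost = 410.
P2 ships 10 of its 80, leaving 70.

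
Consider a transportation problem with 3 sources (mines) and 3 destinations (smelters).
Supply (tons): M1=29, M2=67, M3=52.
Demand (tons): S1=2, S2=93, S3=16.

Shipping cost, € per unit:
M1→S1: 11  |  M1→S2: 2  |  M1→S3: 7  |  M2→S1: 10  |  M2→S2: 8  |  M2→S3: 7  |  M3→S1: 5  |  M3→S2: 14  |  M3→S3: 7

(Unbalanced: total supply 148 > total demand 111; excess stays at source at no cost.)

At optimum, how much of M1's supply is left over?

0

Minimum-cost shipments:
  M1 to S2: 29 × €2 = €58
  M2 to S2: 64 × €8 = €512
  M2 to S3: 3 × €7 = €21
  M3 to S1: 2 × €5 = €10
  M3 to S3: 13 × €7 = €91
Total cost = €692.
M1 ships 29 of its 29, leaving 0.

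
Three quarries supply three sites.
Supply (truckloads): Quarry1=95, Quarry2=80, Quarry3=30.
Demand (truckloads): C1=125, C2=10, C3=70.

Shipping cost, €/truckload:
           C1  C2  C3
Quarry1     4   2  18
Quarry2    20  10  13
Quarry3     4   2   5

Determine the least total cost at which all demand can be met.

An optimal shipping plan:
  Quarry1->C1: 95 × €4 = €380
  Quarry2->C2: 10 × €10 = €100
  Quarry2->C3: 70 × €13 = €910
  Quarry3->C1: 30 × €4 = €120
Total = 380 + 100 + 910 + 120 = €1510.

1510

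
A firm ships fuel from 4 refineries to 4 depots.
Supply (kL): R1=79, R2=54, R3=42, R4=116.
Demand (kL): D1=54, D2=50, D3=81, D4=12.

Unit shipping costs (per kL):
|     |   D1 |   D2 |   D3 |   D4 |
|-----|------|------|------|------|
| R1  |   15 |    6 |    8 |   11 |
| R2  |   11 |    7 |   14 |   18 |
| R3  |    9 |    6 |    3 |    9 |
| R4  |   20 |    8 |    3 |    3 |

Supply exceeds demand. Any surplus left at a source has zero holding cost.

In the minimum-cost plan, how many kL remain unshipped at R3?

Minimum-cost shipments:
  R1→D2: 50 × 6 = 300
  R2→D1: 12 × 11 = 132
  R3→D1: 42 × 9 = 378
  R4→D3: 81 × 3 = 243
  R4→D4: 12 × 3 = 36
Total cost = 1089.
R3 ships 42 of its 42, leaving 0.

0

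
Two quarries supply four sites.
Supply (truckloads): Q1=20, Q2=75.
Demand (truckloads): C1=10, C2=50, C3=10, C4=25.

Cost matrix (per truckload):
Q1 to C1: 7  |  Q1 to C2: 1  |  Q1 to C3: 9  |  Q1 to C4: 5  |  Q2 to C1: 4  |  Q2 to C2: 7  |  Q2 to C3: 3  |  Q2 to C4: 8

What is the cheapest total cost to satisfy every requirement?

500

Optimal allocation:
  Q1 to C2: 20 × 1 = 20
  Q2 to C1: 10 × 4 = 40
  Q2 to C2: 30 × 7 = 210
  Q2 to C3: 10 × 3 = 30
  Q2 to C4: 25 × 8 = 200
Total = 20 + 40 + 210 + 30 + 200 = 500.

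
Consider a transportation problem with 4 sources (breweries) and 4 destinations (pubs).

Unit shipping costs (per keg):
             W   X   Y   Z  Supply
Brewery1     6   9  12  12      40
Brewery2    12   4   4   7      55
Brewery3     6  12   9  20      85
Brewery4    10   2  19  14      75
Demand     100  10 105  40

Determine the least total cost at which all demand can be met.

1950

An optimal shipping plan:
  Brewery1->W: 40 × 6 = 240
  Brewery2->Y: 55 × 4 = 220
  Brewery3->W: 35 × 6 = 210
  Brewery3->Y: 50 × 9 = 450
  Brewery4->W: 25 × 10 = 250
  Brewery4->X: 10 × 2 = 20
  Brewery4->Z: 40 × 14 = 560
Total = 240 + 220 + 210 + 450 + 250 + 20 + 560 = 1950.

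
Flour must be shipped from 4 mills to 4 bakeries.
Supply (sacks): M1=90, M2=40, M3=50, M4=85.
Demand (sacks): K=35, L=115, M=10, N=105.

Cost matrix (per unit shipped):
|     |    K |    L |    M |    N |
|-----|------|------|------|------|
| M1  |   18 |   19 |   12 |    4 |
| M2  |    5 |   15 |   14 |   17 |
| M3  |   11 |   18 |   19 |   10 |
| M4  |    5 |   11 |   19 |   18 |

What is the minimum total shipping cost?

2320

A cheapest plan:
  M1–M: 5 × 12 = 60
  M1–N: 85 × 4 = 340
  M2–K: 35 × 5 = 175
  M2–M: 5 × 14 = 70
  M3–L: 30 × 18 = 540
  M3–N: 20 × 10 = 200
  M4–L: 85 × 11 = 935
Total = 60 + 340 + 175 + 70 + 540 + 200 + 935 = 2320.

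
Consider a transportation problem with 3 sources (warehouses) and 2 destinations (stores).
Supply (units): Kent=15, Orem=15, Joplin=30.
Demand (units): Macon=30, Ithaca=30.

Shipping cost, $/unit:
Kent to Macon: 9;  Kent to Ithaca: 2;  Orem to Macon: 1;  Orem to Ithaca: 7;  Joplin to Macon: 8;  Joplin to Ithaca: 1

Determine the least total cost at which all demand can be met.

180

One minimum-cost allocation:
  Kent->Macon: 15 × $9 = $135
  Orem->Macon: 15 × $1 = $15
  Joplin->Ithaca: 30 × $1 = $30
Total = 135 + 15 + 30 = $180.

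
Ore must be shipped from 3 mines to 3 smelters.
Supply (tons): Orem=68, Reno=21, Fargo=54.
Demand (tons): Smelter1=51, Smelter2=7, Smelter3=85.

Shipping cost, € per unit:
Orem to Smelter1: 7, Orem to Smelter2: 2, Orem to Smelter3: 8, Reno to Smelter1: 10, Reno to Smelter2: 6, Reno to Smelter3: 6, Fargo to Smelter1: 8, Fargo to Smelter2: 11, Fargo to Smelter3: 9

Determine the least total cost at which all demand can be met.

1063

A cheapest plan:
  Orem to Smelter2: 7 tons
  Orem to Smelter3: 61 tons
  Reno to Smelter3: 21 tons
  Fargo to Smelter1: 51 tons
  Fargo to Smelter3: 3 tons
Total cost = €1063.
(Supply check: Orem ships 68; Reno ships 21; Fargo ships 54.)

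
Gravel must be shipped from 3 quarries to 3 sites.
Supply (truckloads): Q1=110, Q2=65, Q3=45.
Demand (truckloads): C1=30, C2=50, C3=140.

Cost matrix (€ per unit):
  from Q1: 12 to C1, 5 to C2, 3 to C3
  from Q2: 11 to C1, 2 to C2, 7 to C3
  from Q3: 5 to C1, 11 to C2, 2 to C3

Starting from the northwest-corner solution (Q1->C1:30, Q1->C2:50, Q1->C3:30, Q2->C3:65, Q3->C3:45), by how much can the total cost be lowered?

530

Current plan cost = 30·12 + 50·5 + 30·3 + 65·7 + 45·2 = €1245.
Optimal plan:
  Q1–C3: 110 × €3 = €330
  Q2–C2: 50 × €2 = €100
  Q2–C3: 15 × €7 = €105
  Q3–C1: 30 × €5 = €150
  Q3–C3: 15 × €2 = €30
Optimal cost = €715.
Saving = 1245 − 715 = €530.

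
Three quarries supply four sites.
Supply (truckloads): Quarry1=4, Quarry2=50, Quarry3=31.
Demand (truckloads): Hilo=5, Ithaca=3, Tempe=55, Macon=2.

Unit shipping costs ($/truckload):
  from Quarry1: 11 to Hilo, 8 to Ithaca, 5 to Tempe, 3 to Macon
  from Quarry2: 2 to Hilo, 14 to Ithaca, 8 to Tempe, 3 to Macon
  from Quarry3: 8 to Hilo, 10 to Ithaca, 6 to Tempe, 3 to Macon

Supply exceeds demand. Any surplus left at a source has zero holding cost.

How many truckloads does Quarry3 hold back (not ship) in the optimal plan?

0

Minimum-cost shipments:
  Quarry1 to Ithaca: 3 × $8 = $24
  Quarry1 to Tempe: 1 × $5 = $5
  Quarry2 to Hilo: 5 × $2 = $10
  Quarry2 to Tempe: 23 × $8 = $184
  Quarry2 to Macon: 2 × $3 = $6
  Quarry3 to Tempe: 31 × $6 = $186
Total cost = $415.
Quarry3 ships 31 of its 31, leaving 0.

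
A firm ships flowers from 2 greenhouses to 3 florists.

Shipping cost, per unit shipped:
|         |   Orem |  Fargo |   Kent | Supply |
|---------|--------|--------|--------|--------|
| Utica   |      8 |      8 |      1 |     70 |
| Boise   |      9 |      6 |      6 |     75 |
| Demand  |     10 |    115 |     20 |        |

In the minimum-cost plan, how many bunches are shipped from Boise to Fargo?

75

Solving gives:
  Utica->Orem: 10 × 8 = 80
  Utica->Fargo: 40 × 8 = 320
  Utica->Kent: 20 × 1 = 20
  Boise->Fargo: 75 × 6 = 450
Total cost = 870.
So Boise→Fargo carries 75 bunches.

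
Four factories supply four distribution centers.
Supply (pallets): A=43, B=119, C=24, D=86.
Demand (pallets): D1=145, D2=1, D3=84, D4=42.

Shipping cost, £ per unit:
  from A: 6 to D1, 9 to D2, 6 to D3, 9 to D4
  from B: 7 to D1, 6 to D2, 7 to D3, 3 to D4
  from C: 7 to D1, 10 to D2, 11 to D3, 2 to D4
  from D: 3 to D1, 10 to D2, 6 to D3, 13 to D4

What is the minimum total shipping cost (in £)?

A cheapest plan:
  A→D3: 43 × £6 = £258
  B→D1: 59 × £7 = £413
  B→D2: 1 × £6 = £6
  B→D3: 41 × £7 = £287
  B→D4: 18 × £3 = £54
  C→D4: 24 × £2 = £48
  D→D1: 86 × £3 = £258
Total = 258 + 413 + 6 + 287 + 54 + 48 + 258 = £1324.

1324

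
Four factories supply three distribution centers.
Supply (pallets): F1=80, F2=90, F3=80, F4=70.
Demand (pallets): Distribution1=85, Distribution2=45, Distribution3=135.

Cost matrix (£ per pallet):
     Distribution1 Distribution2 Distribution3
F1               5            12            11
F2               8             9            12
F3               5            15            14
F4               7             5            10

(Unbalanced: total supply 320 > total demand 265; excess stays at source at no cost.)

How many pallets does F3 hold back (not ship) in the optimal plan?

0

An optimal plan:
  F1 to Distribution1: 5 × £5 = £25
  F1 to Distribution3: 75 × £11 = £825
  F2 to Distribution3: 35 × £12 = £420
  F3 to Distribution1: 80 × £5 = £400
  F4 to Distribution2: 45 × £5 = £225
  F4 to Distribution3: 25 × £10 = £250
Total cost = £2145.
F3 ships 80 of its 80, leaving 0.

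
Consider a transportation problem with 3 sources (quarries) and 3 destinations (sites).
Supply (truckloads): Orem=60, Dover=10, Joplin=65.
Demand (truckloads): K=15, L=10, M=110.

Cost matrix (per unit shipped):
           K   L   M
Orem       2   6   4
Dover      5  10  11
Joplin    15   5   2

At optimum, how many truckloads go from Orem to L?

10

The minimum-cost plan:
  Orem–K: 5 truckloads
  Orem–L: 10 truckloads
  Orem–M: 45 truckloads
  Dover–K: 10 truckloads
  Joplin–M: 65 truckloads
Total cost = 430.
So Orem→L carries 10 truckloads.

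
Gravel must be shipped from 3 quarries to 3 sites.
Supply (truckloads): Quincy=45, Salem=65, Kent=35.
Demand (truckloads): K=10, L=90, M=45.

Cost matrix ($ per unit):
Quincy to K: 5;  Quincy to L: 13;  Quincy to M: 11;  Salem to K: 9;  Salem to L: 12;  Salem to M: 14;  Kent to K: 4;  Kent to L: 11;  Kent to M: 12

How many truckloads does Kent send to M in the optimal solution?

The minimum-cost plan:
  Quincy–M: 45 × $11 = $495
  Salem–L: 65 × $12 = $780
  Kent–K: 10 × $4 = $40
  Kent–L: 25 × $11 = $275
Total cost = $1590.
The route Kent→M is not used.

0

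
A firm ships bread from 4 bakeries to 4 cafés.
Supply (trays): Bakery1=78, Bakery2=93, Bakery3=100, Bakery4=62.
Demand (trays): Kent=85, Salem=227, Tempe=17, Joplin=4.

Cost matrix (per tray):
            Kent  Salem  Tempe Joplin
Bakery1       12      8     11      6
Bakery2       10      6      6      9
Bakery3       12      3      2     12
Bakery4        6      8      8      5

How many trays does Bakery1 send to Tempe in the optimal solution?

Optimal shipments:
  Bakery1->Salem: 74 × 8 = 592
  Bakery1->Joplin: 4 × 6 = 24
  Bakery2->Kent: 23 × 10 = 230
  Bakery2->Salem: 70 × 6 = 420
  Bakery3->Salem: 83 × 3 = 249
  Bakery3->Tempe: 17 × 2 = 34
  Bakery4->Kent: 62 × 6 = 372
Total cost = 1921.
The route Bakery1→Tempe is not used.

0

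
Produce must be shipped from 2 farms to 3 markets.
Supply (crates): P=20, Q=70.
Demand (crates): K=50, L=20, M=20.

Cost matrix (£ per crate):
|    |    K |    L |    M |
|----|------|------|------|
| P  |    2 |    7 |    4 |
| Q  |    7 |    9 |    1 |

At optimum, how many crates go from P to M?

0

Optimal shipments:
  P–K: 20 × £2 = £40
  Q–K: 30 × £7 = £210
  Q–L: 20 × £9 = £180
  Q–M: 20 × £1 = £20
Total cost = £450.
The route P→M is not used.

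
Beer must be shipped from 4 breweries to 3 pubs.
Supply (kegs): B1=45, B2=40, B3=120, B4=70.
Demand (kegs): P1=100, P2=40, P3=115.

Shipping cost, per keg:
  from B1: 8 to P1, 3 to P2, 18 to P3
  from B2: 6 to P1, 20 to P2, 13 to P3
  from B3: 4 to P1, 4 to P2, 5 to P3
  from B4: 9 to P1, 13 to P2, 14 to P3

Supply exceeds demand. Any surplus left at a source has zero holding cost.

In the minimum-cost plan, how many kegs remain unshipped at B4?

Minimum-cost shipments:
  B1 to P1: 5 kegs
  B1 to P2: 40 kegs
  B2 to P1: 40 kegs
  B3 to P1: 5 kegs
  B3 to P3: 115 kegs
  B4 to P1: 50 kegs
Total cost = 1445.
B4 ships 50 of its 70, leaving 20.

20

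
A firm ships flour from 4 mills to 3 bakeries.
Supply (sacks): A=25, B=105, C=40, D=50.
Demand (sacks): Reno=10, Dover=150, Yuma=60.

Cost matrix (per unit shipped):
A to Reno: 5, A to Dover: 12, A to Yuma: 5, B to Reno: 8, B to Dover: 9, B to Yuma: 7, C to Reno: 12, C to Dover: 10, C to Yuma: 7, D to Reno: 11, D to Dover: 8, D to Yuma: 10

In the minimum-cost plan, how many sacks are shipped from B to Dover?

Optimal shipments:
  A→Reno: 10 × 5 = 50
  A→Yuma: 15 × 5 = 75
  B→Dover: 100 × 9 = 900
  B→Yuma: 5 × 7 = 35
  C→Yuma: 40 × 7 = 280
  D→Dover: 50 × 8 = 400
Total cost = 1740.
So B→Dover carries 100 sacks.

100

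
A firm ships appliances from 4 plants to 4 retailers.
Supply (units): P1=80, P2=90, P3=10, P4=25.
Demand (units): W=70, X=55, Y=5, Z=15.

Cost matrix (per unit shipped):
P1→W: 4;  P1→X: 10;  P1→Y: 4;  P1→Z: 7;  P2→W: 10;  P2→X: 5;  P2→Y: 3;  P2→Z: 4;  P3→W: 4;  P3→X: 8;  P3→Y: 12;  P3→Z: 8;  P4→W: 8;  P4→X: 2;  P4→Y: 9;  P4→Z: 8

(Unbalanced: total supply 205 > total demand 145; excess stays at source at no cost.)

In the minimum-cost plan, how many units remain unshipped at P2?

An optimal plan:
  P1->W: 70 × 4 = 280
  P2->X: 30 × 5 = 150
  P2->Y: 5 × 3 = 15
  P2->Z: 15 × 4 = 60
  P4->X: 25 × 2 = 50
Total cost = 555.
P2 ships 50 of its 90, leaving 40.

40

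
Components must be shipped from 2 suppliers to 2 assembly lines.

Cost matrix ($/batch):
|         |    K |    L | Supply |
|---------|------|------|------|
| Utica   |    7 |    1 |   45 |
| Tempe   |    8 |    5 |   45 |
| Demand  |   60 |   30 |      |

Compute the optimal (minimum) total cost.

495

Optimal allocation:
  Utica->K: 15 × $7 = $105
  Utica->L: 30 × $1 = $30
  Tempe->K: 45 × $8 = $360
Total = 105 + 30 + 360 = $495.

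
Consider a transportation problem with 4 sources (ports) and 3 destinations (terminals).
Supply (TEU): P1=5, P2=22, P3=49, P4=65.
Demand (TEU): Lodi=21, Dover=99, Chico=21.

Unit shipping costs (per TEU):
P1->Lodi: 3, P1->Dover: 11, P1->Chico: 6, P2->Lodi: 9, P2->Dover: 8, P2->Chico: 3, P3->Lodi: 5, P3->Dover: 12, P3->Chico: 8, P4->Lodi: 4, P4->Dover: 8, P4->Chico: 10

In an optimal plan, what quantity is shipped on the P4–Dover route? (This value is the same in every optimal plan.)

65

Optimal shipments:
  P1 to Lodi: 5 × 3 = 15
  P2 to Dover: 1 × 8 = 8
  P2 to Chico: 21 × 3 = 63
  P3 to Lodi: 16 × 5 = 80
  P3 to Dover: 33 × 12 = 396
  P4 to Dover: 65 × 8 = 520
Total cost = 1082.
So P4→Dover carries 65 TEU.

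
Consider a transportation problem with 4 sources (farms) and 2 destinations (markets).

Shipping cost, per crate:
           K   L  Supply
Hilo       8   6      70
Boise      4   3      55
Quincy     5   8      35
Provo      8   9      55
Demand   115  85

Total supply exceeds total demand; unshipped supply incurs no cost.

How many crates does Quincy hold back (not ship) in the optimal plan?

0

Minimum-cost shipments:
  Hilo→L: 70 × 6 = 420
  Boise→K: 40 × 4 = 160
  Boise→L: 15 × 3 = 45
  Quincy→K: 35 × 5 = 175
  Provo→K: 40 × 8 = 320
Total cost = 1120.
Quincy ships 35 of its 35, leaving 0.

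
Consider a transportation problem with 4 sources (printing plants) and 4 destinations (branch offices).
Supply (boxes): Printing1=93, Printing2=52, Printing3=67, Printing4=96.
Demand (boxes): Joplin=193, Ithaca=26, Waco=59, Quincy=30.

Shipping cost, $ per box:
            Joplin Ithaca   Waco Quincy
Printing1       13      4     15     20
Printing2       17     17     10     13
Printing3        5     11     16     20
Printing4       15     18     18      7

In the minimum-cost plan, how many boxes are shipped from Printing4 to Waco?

0

Solving gives:
  Printing1 to Joplin: 60 × $13 = $780
  Printing1 to Ithaca: 26 × $4 = $104
  Printing1 to Waco: 7 × $15 = $105
  Printing2 to Waco: 52 × $10 = $520
  Printing3 to Joplin: 67 × $5 = $335
  Printing4 to Joplin: 66 × $15 = $990
  Printing4 to Quincy: 30 × $7 = $210
Total cost = $3044.
The route Printing4→Waco is not used.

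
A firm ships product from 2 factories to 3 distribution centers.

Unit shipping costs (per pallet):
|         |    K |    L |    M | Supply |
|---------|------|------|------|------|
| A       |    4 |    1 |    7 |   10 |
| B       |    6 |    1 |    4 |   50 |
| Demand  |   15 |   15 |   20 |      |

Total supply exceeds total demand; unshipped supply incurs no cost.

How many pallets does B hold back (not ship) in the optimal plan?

10

An optimal plan:
  A→K: 10 pallets
  B→K: 5 pallets
  B→L: 15 pallets
  B→M: 20 pallets
Total cost = 165.
B ships 40 of its 50, leaving 10.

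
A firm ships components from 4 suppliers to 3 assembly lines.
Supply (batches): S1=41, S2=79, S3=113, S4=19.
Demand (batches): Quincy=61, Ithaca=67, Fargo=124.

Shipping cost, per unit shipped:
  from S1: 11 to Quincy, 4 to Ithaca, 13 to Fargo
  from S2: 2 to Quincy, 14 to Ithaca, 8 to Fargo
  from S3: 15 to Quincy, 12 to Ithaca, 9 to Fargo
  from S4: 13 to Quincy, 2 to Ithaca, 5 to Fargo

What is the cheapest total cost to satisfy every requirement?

One minimum-cost allocation:
  S1 to Ithaca: 41 × 4 = 164
  S2 to Quincy: 61 × 2 = 122
  S2 to Fargo: 18 × 8 = 144
  S3 to Ithaca: 7 × 12 = 84
  S3 to Fargo: 106 × 9 = 954
  S4 to Ithaca: 19 × 2 = 38
Total = 164 + 122 + 144 + 84 + 954 + 38 = 1506.

1506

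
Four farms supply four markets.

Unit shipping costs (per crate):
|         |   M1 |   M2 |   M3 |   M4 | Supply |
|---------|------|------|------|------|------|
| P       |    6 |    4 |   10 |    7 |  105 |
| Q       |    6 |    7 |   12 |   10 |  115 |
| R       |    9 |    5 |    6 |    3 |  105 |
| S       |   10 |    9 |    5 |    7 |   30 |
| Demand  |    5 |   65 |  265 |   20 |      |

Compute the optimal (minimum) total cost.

2730

Optimal allocation:
  P to M2: 65 crates
  P to M3: 20 crates
  P to M4: 20 crates
  Q to M1: 5 crates
  Q to M3: 110 crates
  R to M3: 105 crates
  S to M3: 30 crates
Total cost = 2730.
(Supply check: P ships 105; Q ships 115; R ships 105; S ships 30.)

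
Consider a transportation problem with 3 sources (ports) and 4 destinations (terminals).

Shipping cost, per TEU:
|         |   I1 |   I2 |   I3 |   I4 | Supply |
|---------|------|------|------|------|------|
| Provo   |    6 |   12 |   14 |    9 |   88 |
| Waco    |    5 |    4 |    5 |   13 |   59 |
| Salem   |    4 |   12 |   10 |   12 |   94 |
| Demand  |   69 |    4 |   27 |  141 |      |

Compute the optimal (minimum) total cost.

Optimal allocation:
  Provo to I4: 88 × 9 = 792
  Waco to I2: 4 × 4 = 16
  Waco to I3: 27 × 5 = 135
  Waco to I4: 28 × 13 = 364
  Salem to I1: 69 × 4 = 276
  Salem to I4: 25 × 12 = 300
Total = 792 + 16 + 135 + 364 + 276 + 300 = 1883.

1883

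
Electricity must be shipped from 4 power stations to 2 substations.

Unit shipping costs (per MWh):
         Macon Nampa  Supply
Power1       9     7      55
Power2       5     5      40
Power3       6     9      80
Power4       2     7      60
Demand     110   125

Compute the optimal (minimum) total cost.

1275

An optimal shipping plan:
  Power1→Nampa: 55 × 7 = 385
  Power2→Nampa: 40 × 5 = 200
  Power3→Macon: 50 × 6 = 300
  Power3→Nampa: 30 × 9 = 270
  Power4→Macon: 60 × 2 = 120
Total = 385 + 200 + 300 + 270 + 120 = 1275.
(Supply check: Power1 ships 55; Power2 ships 40; Power3 ships 80; Power4 ships 60.)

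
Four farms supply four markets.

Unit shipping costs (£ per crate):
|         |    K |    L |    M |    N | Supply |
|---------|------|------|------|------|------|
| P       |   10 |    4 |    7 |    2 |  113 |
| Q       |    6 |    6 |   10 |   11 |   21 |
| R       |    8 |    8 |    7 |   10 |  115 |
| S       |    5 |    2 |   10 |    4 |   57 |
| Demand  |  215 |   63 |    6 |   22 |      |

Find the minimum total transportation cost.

1889

A cheapest plan:
  P to K: 22 crates
  P to L: 63 crates
  P to M: 6 crates
  P to N: 22 crates
  Q to K: 21 crates
  R to K: 115 crates
  S to K: 57 crates
Total cost = £1889.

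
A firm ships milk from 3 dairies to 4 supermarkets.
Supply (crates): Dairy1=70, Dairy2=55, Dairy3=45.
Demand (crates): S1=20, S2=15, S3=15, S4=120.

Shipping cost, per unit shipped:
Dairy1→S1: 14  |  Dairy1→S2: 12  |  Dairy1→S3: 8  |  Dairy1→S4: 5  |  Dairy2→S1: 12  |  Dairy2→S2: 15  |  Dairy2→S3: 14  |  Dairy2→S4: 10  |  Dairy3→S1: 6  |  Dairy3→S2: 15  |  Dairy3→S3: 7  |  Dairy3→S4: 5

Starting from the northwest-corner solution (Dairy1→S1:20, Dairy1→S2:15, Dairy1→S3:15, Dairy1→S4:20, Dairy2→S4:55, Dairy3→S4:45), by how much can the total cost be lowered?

Current plan cost = 20·14 + 15·12 + 15·8 + 20·5 + 55·10 + 45·5 = 1455.
Optimal plan:
  Dairy1–S4: 70 crates
  Dairy2–S2: 15 crates
  Dairy2–S4: 40 crates
  Dairy3–S1: 20 crates
  Dairy3–S3: 15 crates
  Dairy3–S4: 10 crates
Optimal cost = 1250.
Saving = 1455 − 1250 = 205.

205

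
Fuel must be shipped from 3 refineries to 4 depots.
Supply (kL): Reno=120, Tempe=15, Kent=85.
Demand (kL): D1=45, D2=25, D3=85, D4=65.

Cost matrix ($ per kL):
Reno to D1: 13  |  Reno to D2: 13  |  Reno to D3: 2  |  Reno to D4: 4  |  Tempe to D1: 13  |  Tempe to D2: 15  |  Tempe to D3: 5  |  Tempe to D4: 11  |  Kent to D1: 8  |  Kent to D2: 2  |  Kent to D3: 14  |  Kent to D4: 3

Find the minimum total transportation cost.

Optimal allocation:
  Reno->D3: 70 × $2 = $140
  Reno->D4: 50 × $4 = $200
  Tempe->D3: 15 × $5 = $75
  Kent->D1: 45 × $8 = $360
  Kent->D2: 25 × $2 = $50
  Kent->D4: 15 × $3 = $45
Total = 140 + 200 + 75 + 360 + 50 + 45 = $870.
(Supply check: Reno ships 120; Tempe ships 15; Kent ships 85.)

870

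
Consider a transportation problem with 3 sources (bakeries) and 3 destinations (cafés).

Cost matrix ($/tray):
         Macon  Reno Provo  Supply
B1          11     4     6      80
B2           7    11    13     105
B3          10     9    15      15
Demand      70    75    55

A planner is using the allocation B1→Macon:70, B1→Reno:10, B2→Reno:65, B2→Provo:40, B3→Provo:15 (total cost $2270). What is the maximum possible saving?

Current plan cost = 70·11 + 10·4 + 65·11 + 40·13 + 15·15 = $2270.
Optimal plan:
  B1–Reno: 25 trays
  B1–Provo: 55 trays
  B2–Macon: 70 trays
  B2–Reno: 35 trays
  B3–Reno: 15 trays
Optimal cost = $1440.
Saving = 2270 − 1440 = $830.

830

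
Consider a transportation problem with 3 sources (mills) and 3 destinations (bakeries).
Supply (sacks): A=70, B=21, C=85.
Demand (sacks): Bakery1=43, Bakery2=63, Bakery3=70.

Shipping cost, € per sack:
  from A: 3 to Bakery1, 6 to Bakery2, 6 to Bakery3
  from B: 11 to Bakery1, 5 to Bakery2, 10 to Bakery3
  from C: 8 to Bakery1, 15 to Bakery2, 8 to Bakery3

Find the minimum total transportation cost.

1121

Optimal allocation:
  A to Bakery1: 28 × €3 = €84
  A to Bakery2: 42 × €6 = €252
  B to Bakery2: 21 × €5 = €105
  C to Bakery1: 15 × €8 = €120
  C to Bakery3: 70 × €8 = €560
Total = 84 + 252 + 105 + 120 + 560 = €1121.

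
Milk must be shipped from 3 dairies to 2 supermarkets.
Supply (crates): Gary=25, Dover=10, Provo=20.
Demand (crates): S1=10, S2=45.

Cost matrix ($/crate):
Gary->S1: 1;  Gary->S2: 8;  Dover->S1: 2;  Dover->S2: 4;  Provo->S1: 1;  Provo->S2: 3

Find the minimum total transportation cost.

230

Optimal allocation:
  Gary–S1: 10 crates
  Gary–S2: 15 crates
  Dover–S2: 10 crates
  Provo–S2: 20 crates
Total cost = $230.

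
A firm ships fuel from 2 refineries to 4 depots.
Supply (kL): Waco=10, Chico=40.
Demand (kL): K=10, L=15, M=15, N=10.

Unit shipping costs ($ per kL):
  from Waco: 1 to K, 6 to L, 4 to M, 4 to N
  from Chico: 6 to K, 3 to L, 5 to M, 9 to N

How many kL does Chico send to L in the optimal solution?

15

Optimal shipments:
  Waco to K: 10 × $1 = $10
  Chico to L: 15 × $3 = $45
  Chico to M: 15 × $5 = $75
  Chico to N: 10 × $9 = $90
Total cost = $220.
So Chico→L carries 15 kL.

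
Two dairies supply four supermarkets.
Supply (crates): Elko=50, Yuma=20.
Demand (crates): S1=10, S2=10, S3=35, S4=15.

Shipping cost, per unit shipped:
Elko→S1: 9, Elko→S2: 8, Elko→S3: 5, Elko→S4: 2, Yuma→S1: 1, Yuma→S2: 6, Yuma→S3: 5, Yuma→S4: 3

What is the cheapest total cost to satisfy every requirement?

One minimum-cost allocation:
  Elko–S3: 35 × 5 = 175
  Elko–S4: 15 × 2 = 30
  Yuma–S1: 10 × 1 = 10
  Yuma–S2: 10 × 6 = 60
Total = 175 + 30 + 10 + 60 = 275.
(Supply check: Elko ships 50; Yuma ships 20.)

275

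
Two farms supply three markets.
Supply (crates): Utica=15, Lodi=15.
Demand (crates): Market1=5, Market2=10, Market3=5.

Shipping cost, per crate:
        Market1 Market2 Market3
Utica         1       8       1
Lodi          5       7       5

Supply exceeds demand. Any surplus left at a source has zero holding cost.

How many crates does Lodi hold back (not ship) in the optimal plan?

5

Minimum-cost shipments:
  Utica to Market1: 5 × 1 = 5
  Utica to Market3: 5 × 1 = 5
  Lodi to Market2: 10 × 7 = 70
Total cost = 80.
Lodi ships 10 of its 15, leaving 5.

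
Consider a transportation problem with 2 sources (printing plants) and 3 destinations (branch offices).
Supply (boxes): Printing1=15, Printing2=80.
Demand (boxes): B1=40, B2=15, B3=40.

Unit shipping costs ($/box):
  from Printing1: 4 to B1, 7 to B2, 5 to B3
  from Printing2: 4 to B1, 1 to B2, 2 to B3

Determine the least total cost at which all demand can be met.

Optimal allocation:
  Printing1 to B1: 15 × $4 = $60
  Printing2 to B1: 25 × $4 = $100
  Printing2 to B2: 15 × $1 = $15
  Printing2 to B3: 40 × $2 = $80
Total = 60 + 100 + 15 + 80 = $255.
(Supply check: Printing1 ships 15; Printing2 ships 80.)

255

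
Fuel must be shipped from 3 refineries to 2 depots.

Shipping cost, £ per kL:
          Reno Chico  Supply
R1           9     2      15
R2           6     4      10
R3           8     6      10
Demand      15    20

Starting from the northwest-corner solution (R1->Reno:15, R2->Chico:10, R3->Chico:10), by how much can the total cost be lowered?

75

Current plan cost = 15·9 + 10·4 + 10·6 = £235.
Optimal plan:
  R1 to Chico: 15 × £2 = £30
  R2 to Reno: 10 × £6 = £60
  R3 to Reno: 5 × £8 = £40
  R3 to Chico: 5 × £6 = £30
Optimal cost = £160.
Saving = 235 − 160 = £75.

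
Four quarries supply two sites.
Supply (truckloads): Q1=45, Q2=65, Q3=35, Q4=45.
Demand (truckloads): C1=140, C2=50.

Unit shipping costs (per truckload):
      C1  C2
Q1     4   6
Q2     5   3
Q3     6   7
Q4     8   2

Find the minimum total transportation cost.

Optimal allocation:
  Q1→C1: 45 × 4 = 180
  Q2→C1: 60 × 5 = 300
  Q2→C2: 5 × 3 = 15
  Q3→C1: 35 × 6 = 210
  Q4→C2: 45 × 2 = 90
Total = 180 + 300 + 15 + 210 + 90 = 795.

795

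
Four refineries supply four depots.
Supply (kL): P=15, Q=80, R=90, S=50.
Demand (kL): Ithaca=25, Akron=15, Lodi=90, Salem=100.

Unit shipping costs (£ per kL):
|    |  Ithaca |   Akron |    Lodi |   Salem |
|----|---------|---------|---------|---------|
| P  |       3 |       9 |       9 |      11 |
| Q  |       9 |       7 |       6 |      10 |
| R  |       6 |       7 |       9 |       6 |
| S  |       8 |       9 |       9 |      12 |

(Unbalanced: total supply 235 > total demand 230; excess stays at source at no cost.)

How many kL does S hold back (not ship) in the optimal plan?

5

An optimal plan:
  P→Ithaca: 15 kL
  Q→Lodi: 80 kL
  R→Salem: 90 kL
  S→Ithaca: 10 kL
  S→Akron: 15 kL
  S→Lodi: 10 kL
  S→Salem: 10 kL
Total cost = £1490.
S ships 45 of its 50, leaving 5.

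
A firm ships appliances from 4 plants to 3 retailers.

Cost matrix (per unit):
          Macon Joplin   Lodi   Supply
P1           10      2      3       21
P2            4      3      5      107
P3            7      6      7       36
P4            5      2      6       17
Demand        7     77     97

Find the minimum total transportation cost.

An optimal shipping plan:
  P1 to Lodi: 21 × 3 = 63
  P2 to Macon: 7 × 4 = 28
  P2 to Joplin: 60 × 3 = 180
  P2 to Lodi: 40 × 5 = 200
  P3 to Lodi: 36 × 7 = 252
  P4 to Joplin: 17 × 2 = 34
Total = 63 + 28 + 180 + 200 + 252 + 34 = 757.

757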